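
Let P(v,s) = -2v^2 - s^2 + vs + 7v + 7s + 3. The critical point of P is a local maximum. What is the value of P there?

∂P/∂v = -4v + s + 7 = 0 and ∂P/∂s = v - 2s + 7 = 0, so (v, s) = (3, 5).
The Hessian has P_{vv} = -4, P_{ss} = -2, P_{vs} = 1, giving D = 7 > 0 with P_{vv} < 0, so the point is a local maximum.
P(3, 5) = 31.

31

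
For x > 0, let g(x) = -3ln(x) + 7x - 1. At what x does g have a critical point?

3/7

g'(x) = -3/x + 7 = 0 gives x = 3/7.
g''(x) = 3/x², which is positive for x > 0, so this is a local minimum.
g(3/7) = -3·ln(3/7) + 3 - 1 ≈ 4.5419.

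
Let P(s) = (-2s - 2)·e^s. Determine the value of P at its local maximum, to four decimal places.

0.2707

By the product rule, P'(s) = (-2s - 4)·e^s. Since e^s > 0, the only critical point is s = -2.
P''(-2) has the same sign as -2 < 0, so this is a local maximum.
P(-2) = (2)·e^(-2) ≈ 0.2707.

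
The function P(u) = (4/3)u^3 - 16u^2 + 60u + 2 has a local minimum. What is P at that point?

206/3

P'(u) = 4u^2 - 32u + 60. Setting P'(u) = 0 gives u ∈ {3, 5}.
Since P''(u) = 8u - 32, we get P''(3) = -8 < 0 ⇒ local maximum; P''(5) = 8 > 0 ⇒ local minimum.
Thus P has its local minimum at u = 5, with value 206/3.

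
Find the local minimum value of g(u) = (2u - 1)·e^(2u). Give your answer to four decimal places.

g'(u) = 2·e^(2u) + (2u - 1)·2·e^(2u) = (4u)·e^(2u). Since e^(2u) > 0, the only critical point is u = 0.
g''(0) has the same sign as 4 > 0, so this is a local minimum.
g(0) = (-1)·e^(0) ≈ -1.0000.

-1.0000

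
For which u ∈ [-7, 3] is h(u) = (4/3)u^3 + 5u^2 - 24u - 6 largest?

-4

Differentiating, h'(u) = 4u^2 + 10u - 24; which vanishes at u = -4 and u = 3/2.
Evaluating at the critical points and endpoints: h(-7) = -151/3, h(-4) = 254/3, h(3/2) = -105/4, h(3) = 3.
Hence the absolute maximum is 254/3 at u = -4.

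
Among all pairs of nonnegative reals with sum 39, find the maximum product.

With x + y = 39, the product is P(x) = x(39 − x).
P'(x) = 39 − 2x = 0 gives x = 39/2; P'' = −2 < 0, so this is the maximum.
P = 39/2·39/2 = 1521/4.

1521/4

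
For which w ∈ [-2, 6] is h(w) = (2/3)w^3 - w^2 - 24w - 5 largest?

-2

h'(w) = 2w^2 - 2w - 24, whose only zero in [-2, 6] is w = 4.
Evaluating at the critical points and endpoints: h(-2) = 101/3,  h(4) = -223/3,  h(6) = -41.
Hence the absolute maximum is 101/3 at w = -2.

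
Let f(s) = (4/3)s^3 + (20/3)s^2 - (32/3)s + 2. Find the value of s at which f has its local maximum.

-4

Critical points: f'(s) = 4s^2 + (40/3)s - 32/3 vanishes at s = -4, 2/3.
Second-derivative test with f''(s) = 8s + 40/3: f''(-4) = -56/3 < 0 ⇒ local maximum; f''(2/3) = 56/3 > 0 ⇒ local minimum.
So the local maximum value is f(-4) = 66.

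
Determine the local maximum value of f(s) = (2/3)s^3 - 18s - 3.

f'(s) = 2s^2 - 18 = 0 at s = -3, 3.
Second-derivative test with f''(s) = 4s: f''(-3) = -12 < 0 ⇒ local maximum; f''(3) = 12 > 0 ⇒ local minimum.
The local maximum is f(-3) = 33.

33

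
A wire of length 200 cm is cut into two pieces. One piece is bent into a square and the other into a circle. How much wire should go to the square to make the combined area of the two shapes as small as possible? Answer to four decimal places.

Let x be the length used for the square. Square side x/4; circle radius (200−x)/(2π).
A(x) = (x/4)² + π·((200−x)/(2π))² = x²/16 + (200−x)²/(4π) for 0 ≤ x ≤ 200. A'(x) = x/8 − (200−x)/(2π) = 0 gives x = 4·200/(π+4) ≈ 112.0198.
A'' = 1/8 + 1/(2π) > 0, so this gives the minimum combined area; x ≈ 112.0198 cm to the square.

112.0198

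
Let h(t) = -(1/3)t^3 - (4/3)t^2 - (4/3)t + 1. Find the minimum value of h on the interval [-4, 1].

The derivative is -t^2 - (8/3)t - 4/3, which vanishes at t = -2 and t = -2/3.
Candidates: h(-4) = 19/3,  h(-2) = 1,  h(-2/3) = 113/81,  h(1) = -2.
So the minimum is h(1) = -2.

-2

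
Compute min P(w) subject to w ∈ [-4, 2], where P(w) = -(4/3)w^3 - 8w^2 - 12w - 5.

-215/3

The derivative is -4w^2 - 16w - 12, which vanishes at w = -3 and w = -1.
Compare values at every candidate in [-4, 2]: P(-4) = 1/3; P(-3) = -5; P(-1) = 1/3; P(2) = -215/3.
The minimum over the interval is -215/3, attained at w = 2.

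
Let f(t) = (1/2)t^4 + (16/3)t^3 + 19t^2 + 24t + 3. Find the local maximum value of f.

-3/2

f'(t) = 2t^3 + 16t^2 + 38t + 24 = 0 at t = -4, -3, -1.
Second-derivative test with f''(t) = 6t^2 + 32t + 38: f''(-4) = 6 > 0 ⇒ local minimum; f''(-3) = -4 < 0 ⇒ local maximum; f''(-1) = 12 > 0 ⇒ local minimum.
So the local maximum value is f(-3) = -3/2.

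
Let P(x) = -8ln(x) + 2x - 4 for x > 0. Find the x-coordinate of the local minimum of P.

P'(x) = -8/x + 2 = 0 gives x = 4.
P''(x) = 8/x², which is positive for x > 0, so this is a local minimum.
P(4) = -8·ln(4) + 8 - 4 ≈ -7.0904.

4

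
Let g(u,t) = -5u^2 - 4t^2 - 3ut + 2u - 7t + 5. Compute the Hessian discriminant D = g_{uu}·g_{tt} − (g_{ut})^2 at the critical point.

71

∂g/∂u = -10u - 3t + 2 = 0 and ∂g/∂t = -3u - 8t - 7 = 0, so (u, t) = (37/71, -76/71).
The Hessian has g_{uu} = -10, g_{tt} = -8, g_{ut} = -3, giving D = 71 > 0 with g_{uu} < 0, so the point is a local maximum.
D = (-10)·(-8) − (-3)^2 = 71.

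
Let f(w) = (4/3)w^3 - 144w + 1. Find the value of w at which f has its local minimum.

6

Critical points: f'(w) = 4w^2 - 144 vanishes at w = -6, 6.
Second-derivative test with f''(w) = 8w: f''(-6) = -48 < 0 ⇒ local maximum; f''(6) = 48 > 0 ⇒ local minimum.
The local minimum is f(6) = -575.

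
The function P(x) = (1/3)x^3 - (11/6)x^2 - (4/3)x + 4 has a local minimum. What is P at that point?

-28/3

P'(x) = x^2 - (11/3)x - 4/3. Setting P'(x) = 0 gives x ∈ {-1/3, 4}.
Second-derivative test with P''(x) = 2x - 11/3: P''(-1/3) = -13/3 < 0 ⇒ local maximum; P''(4) = 13/3 > 0 ⇒ local minimum.
The local minimum is P(4) = -28/3.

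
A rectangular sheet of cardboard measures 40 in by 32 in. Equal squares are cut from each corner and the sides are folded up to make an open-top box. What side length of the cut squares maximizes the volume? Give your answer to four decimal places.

With cut size x, the volume is V(x) = x(40 − 2x)(32 − 2x) for 0 < x < 16.
V'(x) = 12x^2 − 288x + 1280. Setting V'(x) = 0 gives x ≈ 5.8899 (the root in (0, 16)).
V''(x) = 24x − 288 is negative there, so this is the maximum; V ≈ 3360.8835.

5.8899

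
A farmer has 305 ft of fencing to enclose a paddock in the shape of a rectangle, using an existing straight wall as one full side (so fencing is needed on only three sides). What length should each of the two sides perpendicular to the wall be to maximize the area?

305/4

Let the sides perpendicular to the wall have length x and the parallel side y, so 2x + y = 305 and the area is A = xy = x(305 − 2x).
A'(x) = 305 − 4x = 0 gives x = 305/4, and A''(x) = −4 < 0 confirms a maximum.
Then y = 305 − 2·305/4 = 305/2 and A = 93025/8.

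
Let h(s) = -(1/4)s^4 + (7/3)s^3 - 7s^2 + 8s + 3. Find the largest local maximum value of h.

25/3

h'(s) = -s^3 + 7s^2 - 14s + 8 = 0 at s = 1, 2, 4.
Second-derivative test with h''(s) = -3s^2 + 14s - 14: h''(1) = -3 < 0 ⇒ local maximum; h''(2) = 2 > 0 ⇒ local minimum; h''(4) = -6 < 0 ⇒ local maximum.
The largest local maximum is h(4) = 25/3.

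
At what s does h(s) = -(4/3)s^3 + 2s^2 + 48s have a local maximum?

h'(s) = -4s^2 + 4s + 48. Setting h'(s) = 0 gives s ∈ {-3, 4}.
h''(s) = -8s + 4. h''(-3) = 28 > 0 ⇒ local minimum; h''(4) = -28 < 0 ⇒ local maximum.
The local maximum is h(4) = 416/3.

4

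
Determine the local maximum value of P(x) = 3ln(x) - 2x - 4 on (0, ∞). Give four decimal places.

-5.7836

P'(x) = 3/x − 2 = 0 gives x = 3/2.
P''(x) = -3/x², which is negative for x > 0, so this is a local maximum.
P(3/2) = 3·ln(3/2) - 3 - 4 ≈ -5.7836.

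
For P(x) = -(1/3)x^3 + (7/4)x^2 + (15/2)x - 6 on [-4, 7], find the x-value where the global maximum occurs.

P'(x) = -x^2 + (7/2)x + 15/2, which vanishes at x = -3/2 and x = 5.
Evaluating at the critical points and endpoints: P(-4) = 40/3,  P(-3/2) = -195/16,  P(5) = 403/12,  P(7) = 215/12.
The maximum over the interval is 403/12, attained at x = 5.

5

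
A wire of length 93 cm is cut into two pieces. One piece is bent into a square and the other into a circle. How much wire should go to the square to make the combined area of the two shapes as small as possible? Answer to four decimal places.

52.0892

Let x be the length used for the square. Square side x/4; circle radius (93−x)/(2π).
A(x) = (x/4)² + π·((93−x)/(2π))² = x²/16 + (93−x)²/(4π) for 0 ≤ x ≤ 93. A'(x) = x/8 − (93−x)/(2π) = 0 gives x = 4·93/(π+4) ≈ 52.0892.
A'' = 1/8 + 1/(2π) > 0, so this gives the minimum combined area; x ≈ 52.0892 cm to the square.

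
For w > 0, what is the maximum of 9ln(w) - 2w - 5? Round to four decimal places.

P'(w) = 9/w − 2 = 0 gives w = 9/2.
P''(w) = -9/w², which is negative for w > 0, so this is a local maximum.
P(9/2) = 9·ln(9/2) - 9 - 5 ≈ -0.4633.

-0.4633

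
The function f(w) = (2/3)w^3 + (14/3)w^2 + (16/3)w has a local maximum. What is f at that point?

f'(w) = 2w^2 + (28/3)w + 16/3. Setting f'(w) = 0 gives w ∈ {-4, -2/3}.
Second-derivative test with f''(w) = 4w + 28/3: f''(-4) = -20/3 < 0 ⇒ local maximum; f''(-2/3) = 20/3 > 0 ⇒ local minimum.
The local maximum is f(-4) = 32/3.

32/3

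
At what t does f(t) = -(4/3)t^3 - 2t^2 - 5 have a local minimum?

-1

f'(t) = -4t^2 - 4t = 0 at t = -1, 0.
f''(t) = -8t - 4. f''(-1) = 4 > 0 ⇒ local minimum; f''(0) = -4 < 0 ⇒ local maximum.
The local minimum is f(-1) = -17/3.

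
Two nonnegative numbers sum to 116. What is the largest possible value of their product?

3364

With x + y = 116, the product is P(x) = x(116 − x).
P'(x) = 116 − 2x = 0 gives x = 58; P'' = −2 < 0, so this is the maximum.
P = 58·58 = 3364.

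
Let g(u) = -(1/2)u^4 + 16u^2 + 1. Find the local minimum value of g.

g'(u) = -2u^3 + 32u. Setting g'(u) = 0 gives u ∈ {-4, 0, 4}.
Second-derivative test with g''(u) = -6u^2 + 32: g''(-4) = -64 < 0 ⇒ local maximum; g''(0) = 32 > 0 ⇒ local minimum; g''(4) = -64 < 0 ⇒ local maximum.
So the local minimum value is g(0) = 1.

1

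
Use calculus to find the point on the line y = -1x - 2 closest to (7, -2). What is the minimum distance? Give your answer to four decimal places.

4.9497

Minimize D(x)^2 = (x - 7)^2 + (-x)^2.
d/dx[D^2] = 2(x - 7) + 2·(-1)·(-x) = 0 ⇒ x = 7/2.
Then y = -11/2 and the distance is √(49/2) ≈ 4.9497.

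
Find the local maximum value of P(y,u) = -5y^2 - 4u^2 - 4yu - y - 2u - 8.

-31/4

∂P/∂y = -10y - 4u - 1 = 0 and ∂P/∂u = -4y - 8u - 2 = 0, so (y, u) = (0, -1/4).
The Hessian has P_{yy} = -10, P_{uu} = -8, P_{yu} = -4, giving D = 64 > 0 with P_{yy} < 0, so the point is a local maximum.
P(0, -1/4) = -31/4.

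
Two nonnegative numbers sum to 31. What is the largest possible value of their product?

With x + y = 31, the product is P(x) = x(31 − x).
P'(x) = 31 − 2x = 0 gives x = 31/2; P'' = −2 < 0, so this is the maximum.
P = 31/2·31/2 = 961/4.

961/4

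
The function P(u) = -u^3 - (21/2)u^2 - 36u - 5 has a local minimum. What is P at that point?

P'(u) = -3u^2 - 21u - 36. Setting P'(u) = 0 gives u ∈ {-4, -3}.
Since P''(u) = -6u - 21, we get P''(-4) = 3 > 0 ⇒ local minimum; P''(-3) = -3 < 0 ⇒ local maximum.
So the local minimum value is P(-4) = 35.

35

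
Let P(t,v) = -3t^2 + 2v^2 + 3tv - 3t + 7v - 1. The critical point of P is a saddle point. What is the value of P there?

-3

∂P/∂t = -6t + 3v - 3 = 0 and ∂P/∂v = 3t + 4v + 7 = 0, so (t, v) = (-1, -1).
The Hessian has P_{tt} = -6, P_{vv} = 4, P_{tv} = 3, giving D = -33 < 0, so the point is a saddle point.
P(-1, -1) = -3.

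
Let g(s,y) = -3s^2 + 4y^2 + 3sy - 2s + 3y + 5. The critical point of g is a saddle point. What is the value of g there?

292/57

∂g/∂s = -6s + 3y - 2 = 0 and ∂g/∂y = 3s + 8y + 3 = 0, so (s, y) = (-25/57, -4/19).
The Hessian has g_{ss} = -6, g_{yy} = 8, g_{sy} = 3, giving D = -57 < 0, so the point is a saddle point.
g(-25/57, -4/19) = 292/57.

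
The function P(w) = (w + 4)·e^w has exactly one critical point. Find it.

-5

P'(w) = 1·e^w + (w + 4)·1·e^w = (w + 5)·e^w. Since e^w > 0, the only critical point is w = -5.
P''(-5) has the same sign as 1 > 0, so this is a local minimum.
P(-5) = (-1)·e^(-5) ≈ -0.0067.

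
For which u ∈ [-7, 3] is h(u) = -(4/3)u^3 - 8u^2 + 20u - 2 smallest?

The derivative is -4u^2 - 16u + 20, which vanishes at u = -5 and u = 1.
Evaluating at the critical points and endpoints: h(-7) = -230/3; h(-5) = -406/3; h(1) = 26/3; h(3) = -50.
So the minimum is h(-5) = -406/3.

-5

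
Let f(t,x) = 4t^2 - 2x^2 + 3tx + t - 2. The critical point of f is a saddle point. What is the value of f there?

∂f/∂t = 8t + 3x + 1 = 0 and ∂f/∂x = 3t - 4x = 0, so (t, x) = (-4/41, -3/41).
The Hessian has f_{tt} = 8, f_{xx} = -4, f_{tx} = 3, giving D = -41 < 0, so the point is a saddle point.
f(-4/41, -3/41) = -84/41.

-84/41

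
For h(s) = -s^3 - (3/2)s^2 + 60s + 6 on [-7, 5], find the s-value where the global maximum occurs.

4

Differentiating, h'(s) = -3s^2 - 3s + 60; which vanishes at s = -5 and s = 4.
Compare values at every candidate in [-7, 5]: h(-7) = -289/2, h(-5) = -413/2, h(4) = 158, h(5) = 287/2.
Hence the absolute maximum is 158 at s = 4.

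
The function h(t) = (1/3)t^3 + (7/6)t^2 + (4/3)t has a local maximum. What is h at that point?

-40/81

Critical points: h'(t) = t^2 + (7/3)t + 4/3 vanishes at t = -4/3, -1.
h''(t) = 2t + 7/3. h''(-4/3) = -1/3 < 0 ⇒ local maximum; h''(-1) = 1/3 > 0 ⇒ local minimum.
Thus h has its local maximum at t = -4/3, with value -40/81.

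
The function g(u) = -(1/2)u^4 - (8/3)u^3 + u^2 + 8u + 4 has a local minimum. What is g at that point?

-5/6

g'(u) = -2u^3 - 8u^2 + 2u + 8. Setting g'(u) = 0 gives u ∈ {-4, -1, 1}.
g''(u) = -6u^2 - 16u + 2. g''(-4) = -30 < 0 ⇒ local maximum; g''(-1) = 12 > 0 ⇒ local minimum; g''(1) = -20 < 0 ⇒ local maximum.
So the local minimum value is g(-1) = -5/6.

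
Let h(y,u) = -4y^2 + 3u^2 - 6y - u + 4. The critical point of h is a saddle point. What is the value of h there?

37/6

∂h/∂y = -8y - 6 = 0 and ∂h/∂u = 6u - 1 = 0, so (y, u) = (-3/4, 1/6).
The Hessian has h_{yy} = -8, h_{uu} = 6, h_{yu} = 0, giving D = -48 < 0, so the point is a saddle point.
h(-3/4, 1/6) = 37/6.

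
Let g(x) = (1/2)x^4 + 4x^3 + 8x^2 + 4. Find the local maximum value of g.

12

g'(x) = 2x^3 + 12x^2 + 16x = 0 at x = -4, -2, 0.
Since g''(x) = 6x^2 + 24x + 16, we get g''(-4) = 16 > 0 ⇒ local minimum; g''(-2) = -8 < 0 ⇒ local maximum; g''(0) = 16 > 0 ⇒ local minimum.
Thus g has its local maximum at x = -2, with value 12.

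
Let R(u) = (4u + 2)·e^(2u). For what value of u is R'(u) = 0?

By the product rule, R'(u) = (8u + 8)·e^(2u). Since e^(2u) > 0, the only critical point is u = -1.
R''(-1) has the same sign as 8 > 0, so this is a local minimum.
R(-1) = (-2)·e^(-2) ≈ -0.2707.

-1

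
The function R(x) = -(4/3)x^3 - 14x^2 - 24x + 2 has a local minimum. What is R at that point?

R'(x) = -4x^2 - 28x - 24 = 0 at x = -6, -1.
R''(x) = -8x - 28. R''(-6) = 20 > 0 ⇒ local minimum; R''(-1) = -20 < 0 ⇒ local maximum.
Thus R has its local minimum at x = -6, with value -70.

-70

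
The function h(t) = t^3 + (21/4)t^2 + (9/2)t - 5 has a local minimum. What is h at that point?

Critical points: h'(t) = 3t^2 + (21/2)t + 9/2 vanishes at t = -3, -1/2.
h''(t) = 6t + 21/2. h''(-3) = -15/2 < 0 ⇒ local maximum; h''(-1/2) = 15/2 > 0 ⇒ local minimum.
Thus h has its local minimum at t = -1/2, with value -97/16.

-97/16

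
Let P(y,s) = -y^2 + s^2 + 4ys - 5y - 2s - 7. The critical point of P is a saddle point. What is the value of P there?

-159/20

∂P/∂y = -2y + 4s - 5 = 0 and ∂P/∂s = 4y + 2s - 2 = 0, so (y, s) = (-1/10, 6/5).
The Hessian has P_{yy} = -2, P_{ss} = 2, P_{ys} = 4, giving D = -20 < 0, so the point is a saddle point.
P(-1/10, 6/5) = -159/20.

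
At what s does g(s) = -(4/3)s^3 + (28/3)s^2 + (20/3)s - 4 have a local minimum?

-1/3

g'(s) = -4s^2 + (56/3)s + 20/3 = 0 at s = -1/3, 5.
Second-derivative test with g''(s) = -8s + 56/3: g''(-1/3) = 64/3 > 0 ⇒ local minimum; g''(5) = -64/3 < 0 ⇒ local maximum.
So the local minimum value is g(-1/3) = -416/81.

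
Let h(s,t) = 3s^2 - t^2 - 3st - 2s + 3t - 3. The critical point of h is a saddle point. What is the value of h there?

∂h/∂s = 6s - 3t - 2 = 0 and ∂h/∂t = -3s - 2t + 3 = 0, so (s, t) = (13/21, 4/7).
The Hessian has h_{ss} = 6, h_{tt} = -2, h_{st} = -3, giving D = -21 < 0, so the point is a saddle point.
h(13/21, 4/7) = -58/21.

-58/21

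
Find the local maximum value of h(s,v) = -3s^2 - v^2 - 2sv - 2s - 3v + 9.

91/8

∂h/∂s = -6s - 2v - 2 = 0 and ∂h/∂v = -2s - 2v - 3 = 0, so (s, v) = (1/4, -7/4).
The Hessian has h_{ss} = -6, h_{vv} = -2, h_{sv} = -2, giving D = 8 > 0 with h_{ss} < 0, so the point is a local maximum.
h(1/4, -7/4) = 91/8.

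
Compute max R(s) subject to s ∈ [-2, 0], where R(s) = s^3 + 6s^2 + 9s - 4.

-4

R'(s) = 3s^2 + 12s + 9, whose only zero in [-2, 0] is s = -1.
Candidates: R(-2) = -6,  R(-1) = -8,  R(0) = -4.
So the maximum is R(0) = -4.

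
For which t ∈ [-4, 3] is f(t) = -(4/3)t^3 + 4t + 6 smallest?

The derivative is -4t^2 + 4, which vanishes at t = -1 and t = 1.
Evaluating at the critical points and endpoints: f(-4) = 226/3, f(-1) = 10/3, f(1) = 26/3, f(3) = -18.
Hence the absolute minimum is -18 at t = 3.

3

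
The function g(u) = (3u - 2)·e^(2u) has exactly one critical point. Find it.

By the product rule, g'(u) = (6u - 1)·e^(2u). Since e^(2u) > 0, the only critical point is u = 1/6.
g''(1/6) has the same sign as 6 > 0, so this is a local minimum.
g(1/6) = (-3/2)·e^(1/3) ≈ -2.0934.

1/6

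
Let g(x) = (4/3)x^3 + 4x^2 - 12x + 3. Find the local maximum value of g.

39

g'(x) = 4x^2 + 8x - 12. Setting g'(x) = 0 gives x ∈ {-3, 1}.
g''(x) = 8x + 8. g''(-3) = -16 < 0 ⇒ local maximum; g''(1) = 16 > 0 ⇒ local minimum.
So the local maximum value is g(-3) = 39.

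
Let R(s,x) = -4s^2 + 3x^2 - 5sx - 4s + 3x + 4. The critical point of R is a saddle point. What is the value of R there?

∂R/∂s = -8s - 5x - 4 = 0 and ∂R/∂x = -5s + 6x + 3 = 0, so (s, x) = (-9/73, -44/73).
The Hessian has R_{ss} = -8, R_{xx} = 6, R_{sx} = -5, giving D = -73 < 0, so the point is a saddle point.
R(-9/73, -44/73) = 244/73.

244/73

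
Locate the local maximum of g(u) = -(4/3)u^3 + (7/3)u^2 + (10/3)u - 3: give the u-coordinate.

5/3

g'(u) = -4u^2 + (14/3)u + 10/3. Setting g'(u) = 0 gives u ∈ {-1/2, 5/3}.
Second-derivative test with g''(u) = -8u + 14/3: g''(-1/2) = 26/3 > 0 ⇒ local minimum; g''(5/3) = -26/3 < 0 ⇒ local maximum.
The local maximum is g(5/3) = 232/81.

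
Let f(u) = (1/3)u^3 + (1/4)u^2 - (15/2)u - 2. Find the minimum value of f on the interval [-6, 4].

f'(u) = u^2 + (1/2)u - 15/2, which vanishes at u = -3 and u = 5/2.
Compare values at every candidate in [-6, 4]: f(-6) = -20,  f(-3) = 55/4,  f(5/2) = -671/48,  f(4) = -20/3.
The minimum over the interval is -20, attained at u = -6.

-20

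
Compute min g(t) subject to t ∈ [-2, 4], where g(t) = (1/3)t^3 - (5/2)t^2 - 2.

Differentiating, g'(t) = t^2 - 5t; whose only zero in [-2, 4] is t = 0.
Candidates: g(-2) = -44/3,  g(0) = -2,  g(4) = -62/3.
So the minimum is g(4) = -62/3.

-62/3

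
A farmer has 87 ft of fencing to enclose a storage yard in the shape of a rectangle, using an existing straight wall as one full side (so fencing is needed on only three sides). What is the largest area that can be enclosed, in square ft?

Let the sides perpendicular to the wall have length x and the parallel side y, so 2x + y = 87 and the area is A = xy = x(87 − 2x).
A'(x) = 87 − 4x = 0 gives x = 87/4, and A''(x) = −4 < 0 confirms a maximum.
Then y = 87 − 2·87/4 = 87/2 and A = 7569/8.

7569/8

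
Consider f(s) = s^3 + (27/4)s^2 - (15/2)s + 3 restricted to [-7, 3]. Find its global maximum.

337/4

f'(s) = 3s^2 + (27/2)s - 15/2, which vanishes at s = -5 and s = 1/2.
Evaluating at the critical points and endpoints: f(-7) = 173/4,  f(-5) = 337/4,  f(1/2) = 17/16,  f(3) = 273/4.
The maximum over the interval is 337/4, attained at s = -5.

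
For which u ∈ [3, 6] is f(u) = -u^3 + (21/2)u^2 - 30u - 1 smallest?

f'(u) = -3u^2 + 21u - 30, whose only zero in [3, 6] is u = 5.
Candidates: f(3) = -47/2, f(5) = -27/2, f(6) = -19.
The minimum over the interval is -47/2, attained at u = 3.

3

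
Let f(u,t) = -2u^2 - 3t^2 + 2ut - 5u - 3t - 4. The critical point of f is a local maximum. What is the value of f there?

∂f/∂u = -4u + 2t - 5 = 0 and ∂f/∂t = 2u - 6t - 3 = 0, so (u, t) = (-9/5, -11/10).
The Hessian has f_{uu} = -4, f_{tt} = -6, f_{ut} = 2, giving D = 20 > 0 with f_{uu} < 0, so the point is a local maximum.
f(-9/5, -11/10) = 43/20.

43/20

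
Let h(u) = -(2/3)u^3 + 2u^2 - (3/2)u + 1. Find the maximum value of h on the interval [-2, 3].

h'(u) = -2u^2 + 4u - 3/2, which vanishes at u = 1/2 and u = 3/2.
Evaluating at the critical points and endpoints: h(-2) = 52/3; h(1/2) = 2/3; h(3/2) = 1; h(3) = -7/2.
Hence the absolute maximum is 52/3 at u = -2.

52/3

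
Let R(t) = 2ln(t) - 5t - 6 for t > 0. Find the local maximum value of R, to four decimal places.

-9.8326

R'(t) = 2/t − 5 = 0 gives t = 2/5.
R''(t) = -2/t², which is negative for t > 0, so this is a local maximum.
R(2/5) = 2·ln(2/5) - 2 - 6 ≈ -9.8326.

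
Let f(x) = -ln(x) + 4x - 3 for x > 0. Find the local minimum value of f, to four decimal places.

f'(x) = -1/x + 4 = 0 gives x = 1/4.
f''(x) = 1/x², which is positive for x > 0, so this is a local minimum.
f(1/4) = -1·ln(1/4) + 1 - 3 ≈ -0.6137.

-0.6137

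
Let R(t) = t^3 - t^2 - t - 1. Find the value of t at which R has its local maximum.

-1/3

R'(t) = 3t^2 - 2t - 1 = 0 at t = -1/3, 1.
R''(t) = 6t - 2. R''(-1/3) = -4 < 0 ⇒ local maximum; R''(1) = 4 > 0 ⇒ local minimum.
So the local maximum value is R(-1/3) = -22/27.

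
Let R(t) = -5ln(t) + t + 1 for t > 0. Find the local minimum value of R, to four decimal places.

R'(t) = -5/t + 1 = 0 gives t = 5.
R''(t) = 5/t², which is positive for t > 0, so this is a local minimum.
R(5) = -5·ln(5) + 5 + 1 ≈ -2.0472.

-2.0472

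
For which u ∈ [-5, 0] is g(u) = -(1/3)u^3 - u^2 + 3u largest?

-5

g'(u) = -u^2 - 2u + 3, whose only zero in [-5, 0] is u = -3.
Evaluating at the critical points and endpoints: g(-5) = 5/3, g(-3) = -9, g(0) = 0.
Hence the absolute maximum is 5/3 at u = -5.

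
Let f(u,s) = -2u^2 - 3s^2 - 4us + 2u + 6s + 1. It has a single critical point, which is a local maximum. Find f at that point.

∂f/∂u = -4u - 4s + 2 = 0 and ∂f/∂s = -4u - 6s + 6 = 0, so (u, s) = (-3/2, 2).
The Hessian has f_{uu} = -4, f_{ss} = -6, f_{us} = -4, giving D = 8 > 0 with f_{uu} < 0, so the point is a local maximum.
f(-3/2, 2) = 11/2.

11/2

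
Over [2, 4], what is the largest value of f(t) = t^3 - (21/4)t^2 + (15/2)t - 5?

f'(t) = 3t^2 - (21/2)t + 15/2, whose only zero in [2, 4] is t = 5/2.
Compare values at every candidate in [2, 4]: f(2) = -3,  f(5/2) = -55/16,  f(4) = 5.
Hence the absolute maximum is 5 at t = 4.

5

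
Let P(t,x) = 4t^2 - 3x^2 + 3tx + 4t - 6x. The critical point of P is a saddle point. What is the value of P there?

56/19

∂P/∂t = 8t + 3x + 4 = 0 and ∂P/∂x = 3t - 6x - 6 = 0, so (t, x) = (-2/19, -20/19).
The Hessian has P_{tt} = 8, P_{xx} = -6, P_{tx} = 3, giving D = -57 < 0, so the point is a saddle point.
P(-2/19, -20/19) = 56/19.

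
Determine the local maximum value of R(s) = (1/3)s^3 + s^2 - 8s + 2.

R'(s) = s^2 + 2s - 8. Setting R'(s) = 0 gives s ∈ {-4, 2}.
Since R''(s) = 2s + 2, we get R''(-4) = -6 < 0 ⇒ local maximum; R''(2) = 6 > 0 ⇒ local minimum.
Thus R has its local maximum at s = -4, with value 86/3.

86/3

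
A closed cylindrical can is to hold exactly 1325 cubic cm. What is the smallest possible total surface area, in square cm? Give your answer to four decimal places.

With radius r and height h, πr²h = 1325 so h = 1325/(πr²), and S(r) = 2πr² + 2πrh = 2πr² + 2·1325/r.
S'(r) = 4πr − 2·1325/r² = 0 ⇒ r³ = 1325/(2π), so r ≈ 5.9522 and h = 2r ≈ 11.9044.
S''(r) = 4π + 4·1325/r³ > 0, so this is the minimum; S ≈ 667.8185.

667.8185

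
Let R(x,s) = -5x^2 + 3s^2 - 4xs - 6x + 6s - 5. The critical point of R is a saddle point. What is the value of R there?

∂R/∂x = -10x - 4s - 6 = 0 and ∂R/∂s = -4x + 6s + 6 = 0, so (x, s) = (-3/19, -21/19).
The Hessian has R_{xx} = -10, R_{ss} = 6, R_{xs} = -4, giving D = -76 < 0, so the point is a saddle point.
R(-3/19, -21/19) = -149/19.

-149/19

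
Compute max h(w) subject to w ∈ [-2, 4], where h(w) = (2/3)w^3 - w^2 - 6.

62/3

Differentiating, h'(w) = 2w^2 - 2w; which vanishes at w = 0 and w = 1.
Evaluating at the critical points and endpoints: h(-2) = -46/3; h(0) = -6; h(1) = -19/3; h(4) = 62/3.
The maximum over the interval is 62/3, attained at w = 4.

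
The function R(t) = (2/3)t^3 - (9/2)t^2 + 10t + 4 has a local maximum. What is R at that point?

34/3

R'(t) = 2t^2 - 9t + 10 = 0 at t = 2, 5/2.
R''(t) = 4t - 9. R''(2) = -1 < 0 ⇒ local maximum; R''(5/2) = 1 > 0 ⇒ local minimum.
Thus R has its local maximum at t = 2, with value 34/3.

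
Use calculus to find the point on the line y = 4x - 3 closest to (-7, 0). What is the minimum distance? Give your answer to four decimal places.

Minimize D(x)^2 = (x + 7)^2 + (4x - 3)^2.
d/dx[D^2] = 2(x + 7) + 2·4·(4x - 3) = 0 ⇒ x = 5/17.
Then y = -31/17 and the distance is √(961/17) ≈ 7.5186.

7.5186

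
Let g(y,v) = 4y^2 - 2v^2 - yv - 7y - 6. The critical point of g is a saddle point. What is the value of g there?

∂g/∂y = 8y - v - 7 = 0 and ∂g/∂v = -y - 4v = 0, so (y, v) = (28/33, -7/33).
The Hessian has g_{yy} = 8, g_{vv} = -4, g_{yv} = -1, giving D = -33 < 0, so the point is a saddle point.
g(28/33, -7/33) = -296/33.

-296/33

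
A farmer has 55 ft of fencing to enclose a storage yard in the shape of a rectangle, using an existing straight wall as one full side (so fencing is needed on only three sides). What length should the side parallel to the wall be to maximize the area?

Let the sides perpendicular to the wall have length x and the parallel side y, so 2x + y = 55 and the area is A = xy = x(55 − 2x).
A'(x) = 55 − 4x = 0 gives x = 55/4, and A''(x) = −4 < 0 confirms a maximum.
Then y = 55 − 2·55/4 = 55/2 and A = 3025/8.

55/2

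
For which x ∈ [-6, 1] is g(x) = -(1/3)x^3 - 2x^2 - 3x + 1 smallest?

1

Differentiating, g'(x) = -x^2 - 4x - 3; which vanishes at x = -3 and x = -1.
Compare values at every candidate in [-6, 1]: g(-6) = 19; g(-3) = 1; g(-1) = 7/3; g(1) = -13/3.
So the minimum is g(1) = -13/3.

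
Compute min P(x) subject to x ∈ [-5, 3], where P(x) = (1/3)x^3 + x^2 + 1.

-47/3

Differentiating, P'(x) = x^2 + 2x; which vanishes at x = -2 and x = 0.
Evaluating at the critical points and endpoints: P(-5) = -47/3,  P(-2) = 7/3,  P(0) = 1,  P(3) = 19.
The minimum over the interval is -47/3, attained at x = -5.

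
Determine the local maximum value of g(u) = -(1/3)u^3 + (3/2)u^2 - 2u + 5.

g'(u) = -u^2 + 3u - 2. Setting g'(u) = 0 gives u ∈ {1, 2}.
Since g''(u) = -2u + 3, we get g''(1) = 1 > 0 ⇒ local minimum; g''(2) = -1 < 0 ⇒ local maximum.
Thus g has its local maximum at u = 2, with value 13/3.

13/3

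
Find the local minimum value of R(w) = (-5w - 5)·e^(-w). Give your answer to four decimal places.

-5.0000

R'(w) = (-5)·e^(-w) + (-5w - 5)·(-1)·e^(-w) = (5w)·e^(-w). Since e^(-w) > 0, the only critical point is w = 0.
R''(0) has the same sign as 5 > 0, so this is a local minimum.
R(0) = (-5)·e^(0) ≈ -5.0000.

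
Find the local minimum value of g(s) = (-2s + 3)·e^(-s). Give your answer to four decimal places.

By the product rule, g'(s) = (2s - 5)·e^(-s). Since e^(-s) > 0, the only critical point is s = 5/2.
g''(5/2) has the same sign as 2 > 0, so this is a local minimum.
g(5/2) = (-2)·e^(-5/2) ≈ -0.1642.

-0.1642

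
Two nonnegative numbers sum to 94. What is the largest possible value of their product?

2209

With x + y = 94, the product is P(x) = x(94 − x).
P'(x) = 94 − 2x = 0 gives x = 47; P'' = −2 < 0, so this is the maximum.
P = 47·47 = 2209.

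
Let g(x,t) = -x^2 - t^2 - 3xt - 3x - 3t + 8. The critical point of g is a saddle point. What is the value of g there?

49/5

∂g/∂x = -2x - 3t - 3 = 0 and ∂g/∂t = -3x - 2t - 3 = 0, so (x, t) = (-3/5, -3/5).
The Hessian has g_{xx} = -2, g_{tt} = -2, g_{xt} = -3, giving D = -5 < 0, so the point is a saddle point.
g(-3/5, -3/5) = 49/5.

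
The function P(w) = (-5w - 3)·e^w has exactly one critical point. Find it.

By the product rule, P'(w) = (-5w - 8)·e^w. Since e^w > 0, the only critical point is w = -8/5.
P''(-8/5) has the same sign as -5 < 0, so this is a local maximum.
P(-8/5) = (5)·e^(-8/5) ≈ 1.0095.

-8/5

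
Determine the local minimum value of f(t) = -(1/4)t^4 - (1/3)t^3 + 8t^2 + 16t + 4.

-47/12

f'(t) = -t^3 - t^2 + 16t + 16 = 0 at t = -4, -1, 4.
Second-derivative test with f''(t) = -3t^2 - 2t + 16: f''(-4) = -24 < 0 ⇒ local maximum; f''(-1) = 15 > 0 ⇒ local minimum; f''(4) = -40 < 0 ⇒ local maximum.
Thus f has its local minimum at t = -1, with value -47/12.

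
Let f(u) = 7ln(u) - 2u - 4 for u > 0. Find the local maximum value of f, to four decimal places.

-2.2307

f'(u) = 7/u − 2 = 0 gives u = 7/2.
f''(u) = -7/u², which is negative for u > 0, so this is a local maximum.
f(7/2) = 7·ln(7/2) - 7 - 4 ≈ -2.2307.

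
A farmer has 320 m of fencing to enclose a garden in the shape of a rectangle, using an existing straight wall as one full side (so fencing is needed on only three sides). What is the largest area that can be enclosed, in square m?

Let the sides perpendicular to the wall have length x and the parallel side y, so 2x + y = 320 and the area is A = xy = x(320 − 2x).
A'(x) = 320 − 4x = 0 gives x = 80, and A''(x) = −4 < 0 confirms a maximum.
Then y = 320 − 2·80 = 160 and A = 12800.

12800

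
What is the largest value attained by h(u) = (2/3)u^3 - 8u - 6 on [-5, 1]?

The derivative is 2u^2 - 8, whose only zero in [-5, 1] is u = -2.
Compare values at every candidate in [-5, 1]: h(-5) = -148/3; h(-2) = 14/3; h(1) = -40/3.
The maximum over the interval is 14/3, attained at u = -2.

14/3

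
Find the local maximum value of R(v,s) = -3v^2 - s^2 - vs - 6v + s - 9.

-54/11

∂R/∂v = -6v - s - 6 = 0 and ∂R/∂s = -v - 2s + 1 = 0, so (v, s) = (-13/11, 12/11).
The Hessian has R_{vv} = -6, R_{ss} = -2, R_{vs} = -1, giving D = 11 > 0 with R_{vv} < 0, so the point is a local maximum.
R(-13/11, 12/11) = -54/11.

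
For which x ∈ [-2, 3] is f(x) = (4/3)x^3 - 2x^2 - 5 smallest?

-2

f'(x) = 4x^2 - 4x, which vanishes at x = 0 and x = 1.
Evaluating at the critical points and endpoints: f(-2) = -71/3; f(0) = -5; f(1) = -17/3; f(3) = 13.
Hence the absolute minimum is -71/3 at x = -2.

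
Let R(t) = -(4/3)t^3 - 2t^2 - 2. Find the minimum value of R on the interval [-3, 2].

-62/3

R'(t) = -4t^2 - 4t, which vanishes at t = -1 and t = 0.
Compare values at every candidate in [-3, 2]: R(-3) = 16; R(-1) = -8/3; R(0) = -2; R(2) = -62/3.
So the minimum is R(2) = -62/3.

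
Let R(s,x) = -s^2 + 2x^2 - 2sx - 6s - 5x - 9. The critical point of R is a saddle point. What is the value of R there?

∂R/∂s = -2s - 2x - 6 = 0 and ∂R/∂x = -2s + 4x - 5 = 0, so (s, x) = (-17/6, -1/6).
The Hessian has R_{ss} = -2, R_{xx} = 4, R_{sx} = -2, giving D = -12 < 0, so the point is a saddle point.
R(-17/6, -1/6) = -1/12.

-1/12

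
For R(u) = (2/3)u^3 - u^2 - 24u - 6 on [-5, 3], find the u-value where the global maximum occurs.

The derivative is 2u^2 - 2u - 24, whose only zero in [-5, 3] is u = -3.
Compare values at every candidate in [-5, 3]: R(-5) = 17/3,  R(-3) = 39,  R(3) = -69.
So the maximum is R(-3) = 39.

-3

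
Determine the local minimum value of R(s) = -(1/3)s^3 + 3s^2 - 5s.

R'(s) = -s^2 + 6s - 5. Setting R'(s) = 0 gives s ∈ {1, 5}.
Second-derivative test with R''(s) = -2s + 6: R''(1) = 4 > 0 ⇒ local minimum; R''(5) = -4 < 0 ⇒ local maximum.
Thus R has its local minimum at s = 1, with value -7/3.

-7/3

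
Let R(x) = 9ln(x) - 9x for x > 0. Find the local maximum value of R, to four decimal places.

-9.0000

R'(x) = 9/x − 9 = 0 gives x = 1.
R''(x) = -9/x², which is negative for x > 0, so this is a local maximum.
R(1) = 9·ln(1) - 9 ≈ -9.0000.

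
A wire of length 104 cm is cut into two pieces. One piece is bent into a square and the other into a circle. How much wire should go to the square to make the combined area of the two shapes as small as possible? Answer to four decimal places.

Let x be the length used for the square. Square side x/4; circle radius (104−x)/(2π).
A(x) = (x/4)² + π·((104−x)/(2π))² = x²/16 + (104−x)²/(4π) for 0 ≤ x ≤ 104. A'(x) = x/8 − (104−x)/(2π) = 0 gives x = 4·104/(π+4) ≈ 58.2503.
A'' = 1/8 + 1/(2π) > 0, so this gives the minimum combined area; x ≈ 58.2503 cm to the square.

58.2503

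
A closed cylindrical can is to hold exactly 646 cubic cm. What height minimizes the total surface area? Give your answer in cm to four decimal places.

9.3695

With radius r and height h, πr²h = 646 so h = 646/(πr²), and S(r) = 2πr² + 2πrh = 2πr² + 2·646/r.
S'(r) = 4πr − 2·646/r² = 0 ⇒ r³ = 646/(2π), so r ≈ 4.6847 and h = 2r ≈ 9.3695.
S''(r) = 4π + 4·646/r³ > 0, so this is the minimum; S ≈ 413.6848.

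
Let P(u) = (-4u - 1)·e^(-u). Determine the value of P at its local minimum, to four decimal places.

-1.8895

By the product rule, P'(u) = (4u - 3)·e^(-u). Since e^(-u) > 0, the only critical point is u = 3/4.
P''(3/4) has the same sign as 4 > 0, so this is a local minimum.
P(3/4) = (-4)·e^(-3/4) ≈ -1.8895.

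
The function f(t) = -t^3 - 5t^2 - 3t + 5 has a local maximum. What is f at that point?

Critical points: f'(t) = -3t^2 - 10t - 3 vanishes at t = -3, -1/3.
Since f''(t) = -6t - 10, we get f''(-3) = 8 > 0 ⇒ local minimum; f''(-1/3) = -8 < 0 ⇒ local maximum.
So the local maximum value is f(-1/3) = 148/27.

148/27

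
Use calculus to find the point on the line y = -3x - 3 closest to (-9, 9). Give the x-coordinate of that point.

Minimize D(x)^2 = (x + 9)^2 + (-3x - 12)^2.
d/dx[D^2] = 2(x + 9) + 2·(-3)·(-3x - 12) = 0 ⇒ x = -9/2.
Then y = 21/2 and the distance is √(45/2) ≈ 4.7434.

-9/2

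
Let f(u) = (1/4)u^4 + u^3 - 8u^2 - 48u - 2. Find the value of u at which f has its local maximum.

Critical points: f'(u) = u^3 + 3u^2 - 16u - 48 vanishes at u = -4, -3, 4.
Second-derivative test with f''(u) = 3u^2 + 6u - 16: f''(-4) = 8 > 0 ⇒ local minimum; f''(-3) = -7 < 0 ⇒ local maximum; f''(4) = 56 > 0 ⇒ local minimum.
The local maximum is f(-3) = 253/4.

-3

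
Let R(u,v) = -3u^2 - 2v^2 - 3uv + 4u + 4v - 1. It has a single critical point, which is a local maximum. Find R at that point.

∂R/∂u = -6u - 3v + 4 = 0 and ∂R/∂v = -3u - 4v + 4 = 0, so (u, v) = (4/15, 4/5).
The Hessian has R_{uu} = -6, R_{vv} = -4, R_{uv} = -3, giving D = 15 > 0 with R_{uu} < 0, so the point is a local maximum.
R(4/15, 4/5) = 17/15.

17/15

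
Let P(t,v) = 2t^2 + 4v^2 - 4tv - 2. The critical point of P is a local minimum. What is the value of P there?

∂P/∂t = 4t - 4v = 0 and ∂P/∂v = -4t + 8v = 0, so (t, v) = (0, 0).
The Hessian has P_{tt} = 4, P_{vv} = 8, P_{tv} = -4, giving D = 16 > 0 with P_{tt} > 0, so the point is a local minimum.
P(0, 0) = -2.

-2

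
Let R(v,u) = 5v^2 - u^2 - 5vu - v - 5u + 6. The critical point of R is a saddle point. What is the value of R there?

∂R/∂v = 10v - 5u - 1 = 0 and ∂R/∂u = -5v - 2u - 5 = 0, so (v, u) = (-23/45, -11/9).
The Hessian has R_{vv} = 10, R_{uu} = -2, R_{vu} = -5, giving D = -45 < 0, so the point is a saddle point.
R(-23/45, -11/9) = 419/45.

419/45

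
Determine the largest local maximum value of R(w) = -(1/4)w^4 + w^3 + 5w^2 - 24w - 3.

R'(w) = -w^3 + 3w^2 + 10w - 24 = 0 at w = -3, 2, 4.
Second-derivative test with R''(w) = -3w^2 + 6w + 10: R''(-3) = -35 < 0 ⇒ local maximum; R''(2) = 10 > 0 ⇒ local minimum; R''(4) = -14 < 0 ⇒ local maximum.
The largest local maximum is R(-3) = 267/4.

267/4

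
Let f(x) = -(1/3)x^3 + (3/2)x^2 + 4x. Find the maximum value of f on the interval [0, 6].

Differentiating, f'(x) = -x^2 + 3x + 4; whose only zero in [0, 6] is x = 4.
Compare values at every candidate in [0, 6]: f(0) = 0; f(4) = 56/3; f(6) = 6.
Hence the absolute maximum is 56/3 at x = 4.

56/3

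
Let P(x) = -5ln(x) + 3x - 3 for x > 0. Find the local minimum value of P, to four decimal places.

P'(x) = -5/x + 3 = 0 gives x = 5/3.
P''(x) = 5/x², which is positive for x > 0, so this is a local minimum.
P(5/3) = -5·ln(5/3) + 5 - 3 ≈ -0.5541.

-0.5541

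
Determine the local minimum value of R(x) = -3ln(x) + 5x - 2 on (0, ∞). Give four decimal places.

R'(x) = -3/x + 5 = 0 gives x = 3/5.
R''(x) = 3/x², which is positive for x > 0, so this is a local minimum.
R(3/5) = -3·ln(3/5) + 3 - 2 ≈ 2.5325.

2.5325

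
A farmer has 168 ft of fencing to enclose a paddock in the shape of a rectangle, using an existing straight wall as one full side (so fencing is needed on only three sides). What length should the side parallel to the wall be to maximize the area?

Let the sides perpendicular to the wall have length x and the parallel side y, so 2x + y = 168 and the area is A = xy = x(168 − 2x).
A'(x) = 168 − 4x = 0 gives x = 42, and A''(x) = −4 < 0 confirms a maximum.
Then y = 168 − 2·42 = 84 and A = 3528.

84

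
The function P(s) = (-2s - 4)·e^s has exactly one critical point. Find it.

-3

Differentiating with the product rule gives P'(s) = (-2s - 6)·e^s. Since e^s > 0, the only critical point is s = -3.
P''(-3) has the same sign as -2 < 0, so this is a local maximum.
P(-3) = (2)·e^(-3) ≈ 0.0996.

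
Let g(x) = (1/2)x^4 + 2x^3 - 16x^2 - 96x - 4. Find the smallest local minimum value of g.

Critical points: g'(x) = 2x^3 + 6x^2 - 32x - 96 vanishes at x = -4, -3, 4.
Since g''(x) = 6x^2 + 12x - 32, we get g''(-4) = 16 > 0 ⇒ local minimum; g''(-3) = -14 < 0 ⇒ local maximum; g''(4) = 112 > 0 ⇒ local minimum.
So the smallest local minimum value is g(4) = -388.

-388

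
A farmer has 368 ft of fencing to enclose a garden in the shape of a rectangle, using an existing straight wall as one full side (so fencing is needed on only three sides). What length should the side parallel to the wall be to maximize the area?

Let the sides perpendicular to the wall have length x and the parallel side y, so 2x + y = 368 and the area is A = xy = x(368 − 2x).
A'(x) = 368 − 4x = 0 gives x = 92, and A''(x) = −4 < 0 confirms a maximum.
Then y = 368 − 2·92 = 184 and A = 16928.

184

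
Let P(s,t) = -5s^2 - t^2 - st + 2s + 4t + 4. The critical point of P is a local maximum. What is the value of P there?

8

∂P/∂s = -10s - t + 2 = 0 and ∂P/∂t = -s - 2t + 4 = 0, so (s, t) = (0, 2).
The Hessian has P_{ss} = -10, P_{tt} = -2, P_{st} = -1, giving D = 19 > 0 with P_{ss} < 0, so the point is a local maximum.
P(0, 2) = 8.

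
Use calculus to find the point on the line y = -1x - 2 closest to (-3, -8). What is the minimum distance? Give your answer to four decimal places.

6.3640

Minimize D(x)^2 = (x + 3)^2 + (-x + 6)^2.
d/dx[D^2] = 2(x + 3) + 2·(-1)·(-x + 6) = 0 ⇒ x = 3/2.
Then y = -7/2 and the distance is √(81/2) ≈ 6.3640.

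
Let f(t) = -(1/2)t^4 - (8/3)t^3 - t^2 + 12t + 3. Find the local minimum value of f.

f'(t) = -2t^3 - 8t^2 - 2t + 12. Setting f'(t) = 0 gives t ∈ {-3, -2, 1}.
f''(t) = -6t^2 - 16t - 2. f''(-3) = -8 < 0 ⇒ local maximum; f''(-2) = 6 > 0 ⇒ local minimum; f''(1) = -24 < 0 ⇒ local maximum.
The local minimum is f(-2) = -35/3.

-35/3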